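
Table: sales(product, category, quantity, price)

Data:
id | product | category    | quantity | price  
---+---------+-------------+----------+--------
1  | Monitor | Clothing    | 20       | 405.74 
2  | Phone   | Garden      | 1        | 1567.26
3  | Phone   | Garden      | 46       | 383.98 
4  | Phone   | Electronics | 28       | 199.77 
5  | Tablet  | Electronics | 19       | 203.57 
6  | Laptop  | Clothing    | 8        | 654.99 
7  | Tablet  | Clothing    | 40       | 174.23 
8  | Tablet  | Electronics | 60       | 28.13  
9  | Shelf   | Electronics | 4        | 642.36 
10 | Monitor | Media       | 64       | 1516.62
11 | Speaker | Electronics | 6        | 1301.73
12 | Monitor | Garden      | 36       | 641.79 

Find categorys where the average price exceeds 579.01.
SELECT category, AVG(price)
FROM sales
GROUP BY category
HAVING AVG(price) > 579.01

Result:
  Garden: avg=864.34
  Media: avg=1516.62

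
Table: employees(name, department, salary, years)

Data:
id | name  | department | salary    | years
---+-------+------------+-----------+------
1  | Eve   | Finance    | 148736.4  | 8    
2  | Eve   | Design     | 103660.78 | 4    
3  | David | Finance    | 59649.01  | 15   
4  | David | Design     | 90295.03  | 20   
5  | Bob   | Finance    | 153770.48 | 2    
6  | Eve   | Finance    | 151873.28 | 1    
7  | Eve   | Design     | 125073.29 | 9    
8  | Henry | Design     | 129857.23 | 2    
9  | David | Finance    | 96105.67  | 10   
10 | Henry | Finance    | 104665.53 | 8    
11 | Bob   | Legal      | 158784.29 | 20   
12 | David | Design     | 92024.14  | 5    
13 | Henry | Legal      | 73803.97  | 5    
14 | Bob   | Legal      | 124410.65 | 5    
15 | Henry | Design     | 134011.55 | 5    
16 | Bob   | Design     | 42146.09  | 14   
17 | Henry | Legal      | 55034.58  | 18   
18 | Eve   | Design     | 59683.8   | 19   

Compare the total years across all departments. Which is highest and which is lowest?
SELECT department, SUM(years)
FROM employees
GROUP BY department
ORDER BY SUM(years)

All groups:
  Finance: 44
  Legal: 48
  Design: 78

Highest: Design (78)
Lowest: Finance (44)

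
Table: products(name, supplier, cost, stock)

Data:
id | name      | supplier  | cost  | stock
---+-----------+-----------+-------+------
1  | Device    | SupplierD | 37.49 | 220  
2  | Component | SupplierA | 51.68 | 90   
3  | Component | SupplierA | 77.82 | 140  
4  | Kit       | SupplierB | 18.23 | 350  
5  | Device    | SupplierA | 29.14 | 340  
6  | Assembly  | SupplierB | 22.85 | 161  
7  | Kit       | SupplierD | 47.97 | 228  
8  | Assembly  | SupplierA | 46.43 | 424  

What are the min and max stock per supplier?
SELECT supplier, MIN(stock), MAX(stock)
FROM products
GROUP BY supplier

Result:
  SupplierA: min=90, max=424
  SupplierB: min=161, max=350
  SupplierD: min=220, max=228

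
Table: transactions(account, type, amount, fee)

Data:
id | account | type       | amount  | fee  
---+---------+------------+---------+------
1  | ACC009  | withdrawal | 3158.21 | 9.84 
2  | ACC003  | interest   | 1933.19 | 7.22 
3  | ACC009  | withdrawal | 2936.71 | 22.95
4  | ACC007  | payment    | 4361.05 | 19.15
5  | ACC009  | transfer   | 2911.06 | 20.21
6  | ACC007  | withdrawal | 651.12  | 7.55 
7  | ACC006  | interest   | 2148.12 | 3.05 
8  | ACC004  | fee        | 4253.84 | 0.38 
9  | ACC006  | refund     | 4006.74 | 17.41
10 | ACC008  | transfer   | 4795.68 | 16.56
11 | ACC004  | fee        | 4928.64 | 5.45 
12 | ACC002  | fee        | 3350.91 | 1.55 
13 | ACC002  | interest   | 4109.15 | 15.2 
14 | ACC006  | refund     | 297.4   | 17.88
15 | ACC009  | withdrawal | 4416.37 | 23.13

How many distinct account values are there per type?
SELECT type, COUNT(DISTINCT account)
FROM transactions
GROUP BY type

Result:
  fee: 2 distinct
  interest: 3 distinct
  payment: 1 distinct
  refund: 1 distinct
  transfer: 2 distinct
  withdrawal: 2 distinct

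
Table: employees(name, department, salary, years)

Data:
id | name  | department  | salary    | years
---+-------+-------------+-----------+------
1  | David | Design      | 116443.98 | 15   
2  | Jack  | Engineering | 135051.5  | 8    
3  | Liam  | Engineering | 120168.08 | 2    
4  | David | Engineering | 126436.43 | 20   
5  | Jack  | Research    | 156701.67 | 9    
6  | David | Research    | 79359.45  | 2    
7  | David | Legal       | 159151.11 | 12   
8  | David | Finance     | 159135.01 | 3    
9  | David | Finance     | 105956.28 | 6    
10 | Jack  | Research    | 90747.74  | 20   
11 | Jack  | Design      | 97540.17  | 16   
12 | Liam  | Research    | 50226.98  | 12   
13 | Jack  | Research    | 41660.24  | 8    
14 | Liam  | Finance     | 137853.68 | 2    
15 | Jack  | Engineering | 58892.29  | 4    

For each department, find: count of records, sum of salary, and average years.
SELECT department,
       COUNT(*) as cnt,
       SUM(salary) as total_salary,
       AVG(years) as avg_years
FROM employees
GROUP BY department

Result:
  Design: 2 records, 213984.15 total salary, 15.50 avg years
  Engineering: 4 records, 440548.30 total salary, 8.50 avg years
  Finance: 3 records, 402944.97 total salary, 3.67 avg years
  Legal: 1 records, 159151.11 total salary, 12.00 avg years
  Research: 5 records, 418696.08 total salary, 10.20 avg years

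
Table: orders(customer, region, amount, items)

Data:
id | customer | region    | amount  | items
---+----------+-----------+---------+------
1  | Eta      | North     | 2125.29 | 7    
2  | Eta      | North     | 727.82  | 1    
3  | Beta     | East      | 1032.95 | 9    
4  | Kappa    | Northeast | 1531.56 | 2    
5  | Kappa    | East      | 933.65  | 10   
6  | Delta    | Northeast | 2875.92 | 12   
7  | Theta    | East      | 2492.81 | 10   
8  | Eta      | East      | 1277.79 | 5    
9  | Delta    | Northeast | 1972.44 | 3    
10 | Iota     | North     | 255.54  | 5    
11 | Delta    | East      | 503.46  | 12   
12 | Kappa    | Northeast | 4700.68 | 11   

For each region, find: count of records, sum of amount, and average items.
SELECT region,
       COUNT(*) as cnt,
       SUM(amount) as total_amount,
       AVG(items) as avg_items
FROM orders
GROUP BY region

Result:
  East: 5 records, 6240.66 total amount, 9.20 avg items
  North: 3 records, 3108.65 total amount, 4.33 avg items
  Northeast: 4 records, 11080.60 total amount, 7.00 avg items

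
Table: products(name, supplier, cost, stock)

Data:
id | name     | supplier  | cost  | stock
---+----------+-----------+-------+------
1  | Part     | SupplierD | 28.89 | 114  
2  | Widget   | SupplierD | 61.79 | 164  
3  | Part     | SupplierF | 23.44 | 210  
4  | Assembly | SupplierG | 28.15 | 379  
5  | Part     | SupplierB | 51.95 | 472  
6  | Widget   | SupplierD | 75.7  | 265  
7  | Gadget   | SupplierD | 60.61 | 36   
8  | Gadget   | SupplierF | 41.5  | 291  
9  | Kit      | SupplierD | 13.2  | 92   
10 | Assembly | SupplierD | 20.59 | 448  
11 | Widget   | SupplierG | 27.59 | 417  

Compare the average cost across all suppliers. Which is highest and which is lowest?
SELECT supplier, AVG(cost)
FROM products
GROUP BY supplier
ORDER BY AVG(cost)

All groups:
  SupplierG: 27.87
  SupplierF: 32.47
  SupplierD: 43.46
  SupplierB: 51.95

Highest: SupplierB (51.95)
Lowest: SupplierG (27.87)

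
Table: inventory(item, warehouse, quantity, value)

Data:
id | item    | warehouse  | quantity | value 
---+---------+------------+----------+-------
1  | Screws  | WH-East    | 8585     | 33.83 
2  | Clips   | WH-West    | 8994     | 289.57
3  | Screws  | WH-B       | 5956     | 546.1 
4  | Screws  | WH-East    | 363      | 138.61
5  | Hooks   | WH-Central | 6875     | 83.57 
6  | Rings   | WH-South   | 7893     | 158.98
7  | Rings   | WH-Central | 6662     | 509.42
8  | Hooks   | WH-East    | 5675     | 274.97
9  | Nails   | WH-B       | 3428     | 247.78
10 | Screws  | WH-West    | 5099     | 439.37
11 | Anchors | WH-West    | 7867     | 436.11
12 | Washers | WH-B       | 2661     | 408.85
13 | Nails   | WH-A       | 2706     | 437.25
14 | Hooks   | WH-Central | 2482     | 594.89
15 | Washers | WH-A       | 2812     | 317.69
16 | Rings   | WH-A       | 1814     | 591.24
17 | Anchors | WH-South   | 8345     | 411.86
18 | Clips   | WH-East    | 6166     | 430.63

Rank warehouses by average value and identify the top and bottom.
SELECT warehouse, AVG(value)
FROM inventory
GROUP BY warehouse
ORDER BY AVG(value)

All groups:
  WH-East: 219.51
  WH-South: 285.42
  WH-West: 388.35
  WH-Central: 395.96
  WH-B: 400.91
  WH-A: 448.73

Highest: WH-A (448.73)
Lowest: WH-East (219.51)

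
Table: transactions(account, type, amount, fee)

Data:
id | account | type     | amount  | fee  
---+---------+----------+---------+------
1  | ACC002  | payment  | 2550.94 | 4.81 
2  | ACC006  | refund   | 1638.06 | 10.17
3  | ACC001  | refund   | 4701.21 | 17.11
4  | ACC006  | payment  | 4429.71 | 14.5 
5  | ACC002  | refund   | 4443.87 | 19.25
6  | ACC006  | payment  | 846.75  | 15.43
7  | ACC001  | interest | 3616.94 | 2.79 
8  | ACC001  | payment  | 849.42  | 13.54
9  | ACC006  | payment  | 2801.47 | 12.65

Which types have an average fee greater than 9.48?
SELECT type, AVG(fee)
FROM transactions
GROUP BY type
HAVING AVG(fee) > 9.48

Result:
  payment: avg=12.19
  refund: avg=15.51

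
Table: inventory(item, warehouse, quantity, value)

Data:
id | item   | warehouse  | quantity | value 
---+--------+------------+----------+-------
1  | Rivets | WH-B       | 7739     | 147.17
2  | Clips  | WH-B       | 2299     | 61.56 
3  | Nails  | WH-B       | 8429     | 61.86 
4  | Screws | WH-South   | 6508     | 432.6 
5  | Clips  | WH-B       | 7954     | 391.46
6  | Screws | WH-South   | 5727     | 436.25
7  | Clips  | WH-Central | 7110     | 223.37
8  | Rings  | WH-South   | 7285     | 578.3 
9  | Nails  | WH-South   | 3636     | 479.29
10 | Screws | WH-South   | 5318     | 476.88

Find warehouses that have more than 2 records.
SELECT warehouse, COUNT(*) as cnt
FROM inventory
GROUP BY warehouse
HAVING COUNT(*) > 2

Result:
  WH-B: 4
  WH-South: 5

Note: HAVING filters groups after aggregation, WHERE filters rows before.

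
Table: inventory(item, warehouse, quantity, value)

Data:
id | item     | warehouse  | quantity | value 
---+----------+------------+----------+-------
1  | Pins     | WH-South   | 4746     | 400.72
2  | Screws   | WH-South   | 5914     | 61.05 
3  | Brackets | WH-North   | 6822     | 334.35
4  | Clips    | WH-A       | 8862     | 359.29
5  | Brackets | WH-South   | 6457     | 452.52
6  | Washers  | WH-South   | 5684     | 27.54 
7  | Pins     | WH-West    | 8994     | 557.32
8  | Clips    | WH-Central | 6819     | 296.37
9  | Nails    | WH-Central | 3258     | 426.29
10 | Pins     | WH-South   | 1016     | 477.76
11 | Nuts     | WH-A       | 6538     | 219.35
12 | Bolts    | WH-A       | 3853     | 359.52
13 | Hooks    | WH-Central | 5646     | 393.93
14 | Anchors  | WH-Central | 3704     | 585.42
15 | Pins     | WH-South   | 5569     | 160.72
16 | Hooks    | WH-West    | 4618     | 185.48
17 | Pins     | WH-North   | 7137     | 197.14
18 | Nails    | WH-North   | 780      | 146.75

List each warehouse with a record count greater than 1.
SELECT warehouse, COUNT(*) as cnt
FROM inventory
GROUP BY warehouse
HAVING COUNT(*) > 1

Result:
  WH-A: 3
  WH-Central: 4
  WH-North: 3
  WH-South: 6
  WH-West: 2

Note: HAVING filters groups after aggregation, WHERE filters rows before.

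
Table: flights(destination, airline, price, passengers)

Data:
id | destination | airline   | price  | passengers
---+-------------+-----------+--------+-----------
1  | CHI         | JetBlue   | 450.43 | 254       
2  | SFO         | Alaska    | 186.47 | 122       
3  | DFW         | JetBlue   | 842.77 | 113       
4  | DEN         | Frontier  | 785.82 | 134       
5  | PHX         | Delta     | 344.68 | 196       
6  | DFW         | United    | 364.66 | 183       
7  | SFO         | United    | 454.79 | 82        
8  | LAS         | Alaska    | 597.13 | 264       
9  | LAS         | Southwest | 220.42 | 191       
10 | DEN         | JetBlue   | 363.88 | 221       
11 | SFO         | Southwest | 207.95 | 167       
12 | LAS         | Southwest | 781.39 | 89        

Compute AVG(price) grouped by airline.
SELECT airline, AVG(price) as result
FROM flights
GROUP BY airline

Result:
  Alaska: 391.80
  Delta: 344.68
  Frontier: 785.82
  JetBlue: 552.36
  Southwest: 403.25
  United: 409.73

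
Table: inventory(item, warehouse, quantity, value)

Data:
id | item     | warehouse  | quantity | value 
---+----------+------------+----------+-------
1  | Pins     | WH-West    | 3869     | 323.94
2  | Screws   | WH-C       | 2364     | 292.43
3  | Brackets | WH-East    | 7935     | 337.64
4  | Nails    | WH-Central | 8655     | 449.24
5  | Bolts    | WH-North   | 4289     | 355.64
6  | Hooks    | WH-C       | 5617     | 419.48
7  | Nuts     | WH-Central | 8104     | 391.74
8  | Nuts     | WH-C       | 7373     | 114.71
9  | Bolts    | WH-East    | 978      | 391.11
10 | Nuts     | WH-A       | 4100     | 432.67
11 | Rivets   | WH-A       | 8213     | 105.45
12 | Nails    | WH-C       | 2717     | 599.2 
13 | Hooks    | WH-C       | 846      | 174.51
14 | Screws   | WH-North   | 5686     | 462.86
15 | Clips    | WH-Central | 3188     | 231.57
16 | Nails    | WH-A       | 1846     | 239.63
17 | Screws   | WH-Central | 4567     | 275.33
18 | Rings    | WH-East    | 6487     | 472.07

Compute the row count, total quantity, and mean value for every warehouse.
SELECT warehouse,
       COUNT(*) as cnt,
       SUM(quantity) as total_quantity,
       AVG(value) as avg_value
FROM inventory
GROUP BY warehouse

Result:
  WH-A: 3 records, 14159 total quantity, 259.25 avg value
  WH-C: 5 records, 18917 total quantity, 320.07 avg value
  WH-Central: 4 records, 24514 total quantity, 336.97 avg value
  WH-East: 3 records, 15400 total quantity, 400.27 avg value
  WH-North: 2 records, 9975 total quantity, 409.25 avg value
  WH-West: 1 records, 3869 total quantity, 323.94 avg value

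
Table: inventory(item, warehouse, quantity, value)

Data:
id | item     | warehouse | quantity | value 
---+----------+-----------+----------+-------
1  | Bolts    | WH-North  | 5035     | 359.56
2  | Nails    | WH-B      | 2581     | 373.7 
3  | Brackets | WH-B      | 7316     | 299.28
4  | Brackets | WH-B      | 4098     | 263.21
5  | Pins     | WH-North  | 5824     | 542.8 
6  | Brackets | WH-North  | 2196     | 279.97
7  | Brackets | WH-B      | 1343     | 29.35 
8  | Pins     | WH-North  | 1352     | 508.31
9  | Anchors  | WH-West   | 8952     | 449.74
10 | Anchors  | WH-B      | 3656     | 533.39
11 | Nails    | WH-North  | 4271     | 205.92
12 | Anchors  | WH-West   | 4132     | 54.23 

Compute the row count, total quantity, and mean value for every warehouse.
SELECT warehouse,
       COUNT(*) as cnt,
       SUM(quantity) as total_quantity,
       AVG(value) as avg_value
FROM inventory
GROUP BY warehouse

Result:
  WH-B: 5 records, 18994 total quantity, 299.79 avg value
  WH-North: 5 records, 18678 total quantity, 379.31 avg value
  WH-West: 2 records, 13084 total quantity, 251.99 avg value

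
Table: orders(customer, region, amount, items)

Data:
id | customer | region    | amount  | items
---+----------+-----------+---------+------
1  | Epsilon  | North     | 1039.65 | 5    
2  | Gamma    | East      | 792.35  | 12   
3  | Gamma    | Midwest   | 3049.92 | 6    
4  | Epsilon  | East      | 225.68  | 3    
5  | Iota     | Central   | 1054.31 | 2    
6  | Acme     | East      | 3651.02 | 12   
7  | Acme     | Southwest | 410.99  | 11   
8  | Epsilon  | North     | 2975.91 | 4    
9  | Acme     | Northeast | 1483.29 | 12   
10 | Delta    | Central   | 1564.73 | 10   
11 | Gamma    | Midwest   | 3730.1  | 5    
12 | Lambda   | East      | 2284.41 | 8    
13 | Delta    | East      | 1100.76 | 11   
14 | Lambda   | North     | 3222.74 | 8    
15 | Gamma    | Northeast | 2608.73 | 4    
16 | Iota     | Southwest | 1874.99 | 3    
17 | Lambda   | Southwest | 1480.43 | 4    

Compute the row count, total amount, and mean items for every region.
SELECT region,
       COUNT(*) as cnt,
       SUM(amount) as total_amount,
       AVG(items) as avg_items
FROM orders
GROUP BY region

Result:
  Central: 2 records, 2619.04 total amount, 6.00 avg items
  East: 5 records, 8054.22 total amount, 9.20 avg items
  Midwest: 2 records, 6780.02 total amount, 5.50 avg items
  North: 3 records, 7238.30 total amount, 5.67 avg items
  Northeast: 2 records, 4092.02 total amount, 8.00 avg items
  Southwest: 3 records, 3766.41 total amount, 6.00 avg items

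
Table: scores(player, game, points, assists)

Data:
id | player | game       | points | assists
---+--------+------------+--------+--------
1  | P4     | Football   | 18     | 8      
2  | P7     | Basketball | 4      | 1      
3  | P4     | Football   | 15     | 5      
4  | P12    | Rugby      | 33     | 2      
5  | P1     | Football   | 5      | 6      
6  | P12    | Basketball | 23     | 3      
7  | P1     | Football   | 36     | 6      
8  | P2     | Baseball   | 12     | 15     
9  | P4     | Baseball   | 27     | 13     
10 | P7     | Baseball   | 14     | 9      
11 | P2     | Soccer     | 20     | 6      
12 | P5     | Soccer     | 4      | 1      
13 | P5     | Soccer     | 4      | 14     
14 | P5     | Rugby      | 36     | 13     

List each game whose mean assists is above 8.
SELECT game, AVG(assists)
FROM scores
GROUP BY game
HAVING AVG(assists) > 8

Result:
  Baseball: avg=12.33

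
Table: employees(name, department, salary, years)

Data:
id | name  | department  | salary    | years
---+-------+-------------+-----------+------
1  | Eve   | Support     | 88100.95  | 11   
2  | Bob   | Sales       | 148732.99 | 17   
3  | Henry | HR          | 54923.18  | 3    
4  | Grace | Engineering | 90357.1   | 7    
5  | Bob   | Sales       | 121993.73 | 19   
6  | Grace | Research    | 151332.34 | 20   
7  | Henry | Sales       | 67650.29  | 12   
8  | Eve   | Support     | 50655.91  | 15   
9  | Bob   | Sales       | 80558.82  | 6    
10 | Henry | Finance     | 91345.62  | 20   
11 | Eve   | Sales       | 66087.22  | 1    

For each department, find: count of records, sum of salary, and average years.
SELECT department,
       COUNT(*) as cnt,
       SUM(salary) as total_salary,
       AVG(years) as avg_years
FROM employees
GROUP BY department

Result:
  Engineering: 1 records, 90357.10 total salary, 7.00 avg years
  Finance: 1 records, 91345.62 total salary, 20.00 avg years
  HR: 1 records, 54923.18 total salary, 3.00 avg years
  Research: 1 records, 151332.34 total salary, 20.00 avg years
  Sales: 5 records, 485023.05 total salary, 11.00 avg years
  Support: 2 records, 138756.86 total salary, 13.00 avg years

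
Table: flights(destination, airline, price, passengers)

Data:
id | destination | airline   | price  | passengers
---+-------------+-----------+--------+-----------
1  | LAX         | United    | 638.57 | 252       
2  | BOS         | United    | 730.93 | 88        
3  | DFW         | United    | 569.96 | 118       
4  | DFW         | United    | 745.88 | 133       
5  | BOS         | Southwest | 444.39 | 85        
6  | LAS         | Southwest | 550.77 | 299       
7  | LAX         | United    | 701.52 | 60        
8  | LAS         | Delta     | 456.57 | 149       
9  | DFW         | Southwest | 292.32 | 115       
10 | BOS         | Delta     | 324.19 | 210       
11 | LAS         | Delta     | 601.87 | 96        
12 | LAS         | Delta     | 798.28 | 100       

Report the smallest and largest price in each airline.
SELECT airline, MIN(price), MAX(price)
FROM flights
GROUP BY airline

Result:
  Delta: min=324.19, max=798.28
  Southwest: min=292.32, max=550.77
  United: min=569.96, max=745.88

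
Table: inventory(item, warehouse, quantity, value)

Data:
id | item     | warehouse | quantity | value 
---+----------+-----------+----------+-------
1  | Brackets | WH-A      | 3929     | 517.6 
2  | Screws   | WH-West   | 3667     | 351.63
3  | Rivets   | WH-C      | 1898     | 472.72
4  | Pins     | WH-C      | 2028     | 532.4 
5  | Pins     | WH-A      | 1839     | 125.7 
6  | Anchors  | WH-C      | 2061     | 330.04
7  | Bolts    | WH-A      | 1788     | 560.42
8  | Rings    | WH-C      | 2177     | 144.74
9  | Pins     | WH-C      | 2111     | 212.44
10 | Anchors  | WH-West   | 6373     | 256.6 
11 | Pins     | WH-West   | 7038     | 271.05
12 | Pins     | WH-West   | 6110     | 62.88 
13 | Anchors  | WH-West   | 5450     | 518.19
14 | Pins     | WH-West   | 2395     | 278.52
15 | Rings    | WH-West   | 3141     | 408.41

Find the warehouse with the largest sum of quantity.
SELECT warehouse, SUM(quantity) as val
FROM inventory
GROUP BY warehouse
ORDER BY val DESC
LIMIT 1

Result: WH-West with sum(quantity) = 34174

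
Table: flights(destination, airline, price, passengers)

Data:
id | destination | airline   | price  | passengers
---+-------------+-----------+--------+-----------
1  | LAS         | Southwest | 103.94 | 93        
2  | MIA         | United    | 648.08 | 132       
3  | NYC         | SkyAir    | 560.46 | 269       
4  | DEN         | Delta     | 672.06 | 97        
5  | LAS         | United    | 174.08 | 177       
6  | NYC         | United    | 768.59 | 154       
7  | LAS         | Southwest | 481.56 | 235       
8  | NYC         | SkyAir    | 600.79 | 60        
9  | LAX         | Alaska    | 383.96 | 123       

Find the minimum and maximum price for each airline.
SELECT airline, MIN(price), MAX(price)
FROM flights
GROUP BY airline

Result:
  Alaska: min=383.96, max=383.96
  Delta: min=672.06, max=672.06
  SkyAir: min=560.46, max=600.79
  Southwest: min=103.94, max=481.56
  United: min=174.08, max=768.59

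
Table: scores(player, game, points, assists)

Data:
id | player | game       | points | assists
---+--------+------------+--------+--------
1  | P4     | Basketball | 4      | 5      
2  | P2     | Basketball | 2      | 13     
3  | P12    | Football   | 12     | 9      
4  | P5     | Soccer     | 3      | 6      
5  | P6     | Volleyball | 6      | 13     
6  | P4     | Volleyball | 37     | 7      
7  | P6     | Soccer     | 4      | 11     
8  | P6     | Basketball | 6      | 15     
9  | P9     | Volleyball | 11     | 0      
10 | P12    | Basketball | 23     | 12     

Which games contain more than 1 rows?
SELECT game, COUNT(*) as cnt
FROM scores
GROUP BY game
HAVING COUNT(*) > 1

Result:
  Basketball: 4
  Soccer: 2
  Volleyball: 3

Note: HAVING filters groups after aggregation, WHERE filters rows before.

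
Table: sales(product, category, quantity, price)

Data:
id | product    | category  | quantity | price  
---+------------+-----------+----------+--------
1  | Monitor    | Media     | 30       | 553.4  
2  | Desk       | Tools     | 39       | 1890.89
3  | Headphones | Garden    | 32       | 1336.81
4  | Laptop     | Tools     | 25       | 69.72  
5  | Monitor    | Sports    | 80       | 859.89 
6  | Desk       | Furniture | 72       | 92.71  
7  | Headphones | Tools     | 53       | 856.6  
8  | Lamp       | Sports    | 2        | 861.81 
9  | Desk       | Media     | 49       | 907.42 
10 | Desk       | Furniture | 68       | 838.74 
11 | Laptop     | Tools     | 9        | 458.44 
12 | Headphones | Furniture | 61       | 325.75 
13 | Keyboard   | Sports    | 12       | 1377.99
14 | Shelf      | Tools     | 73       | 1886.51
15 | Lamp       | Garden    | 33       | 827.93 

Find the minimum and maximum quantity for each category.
SELECT category, MIN(quantity), MAX(quantity)
FROM sales
GROUP BY category

Result:
  Furniture: min=61, max=72
  Garden: min=32, max=33
  Media: min=30, max=49
  Sports: min=2, max=80
  Tools: min=9, max=73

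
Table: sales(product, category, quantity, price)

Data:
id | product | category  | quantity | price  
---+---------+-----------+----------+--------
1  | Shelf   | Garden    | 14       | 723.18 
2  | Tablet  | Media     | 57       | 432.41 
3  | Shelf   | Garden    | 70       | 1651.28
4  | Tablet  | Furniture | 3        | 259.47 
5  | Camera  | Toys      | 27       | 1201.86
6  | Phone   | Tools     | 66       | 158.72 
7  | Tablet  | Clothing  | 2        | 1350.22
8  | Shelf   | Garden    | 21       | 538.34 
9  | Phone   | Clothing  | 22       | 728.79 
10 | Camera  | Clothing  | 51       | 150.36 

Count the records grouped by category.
SELECT category, COUNT(*) as count
FROM sales
GROUP BY category

Result:
  Clothing: 3
  Furniture: 1
  Garden: 3
  Media: 1
  Tools: 1
  Toys: 1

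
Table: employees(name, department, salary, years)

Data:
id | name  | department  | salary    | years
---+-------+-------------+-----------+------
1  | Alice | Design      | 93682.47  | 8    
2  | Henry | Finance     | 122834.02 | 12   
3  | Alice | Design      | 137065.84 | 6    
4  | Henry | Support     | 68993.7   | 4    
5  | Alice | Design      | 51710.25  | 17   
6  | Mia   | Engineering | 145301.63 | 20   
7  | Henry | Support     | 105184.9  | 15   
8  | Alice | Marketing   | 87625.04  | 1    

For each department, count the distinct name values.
SELECT department, COUNT(DISTINCT name)
FROM employees
GROUP BY department

Result:
  Design: 1 distinct
  Engineering: 1 distinct
  Finance: 1 distinct
  Marketing: 1 distinct
  Support: 1 distinct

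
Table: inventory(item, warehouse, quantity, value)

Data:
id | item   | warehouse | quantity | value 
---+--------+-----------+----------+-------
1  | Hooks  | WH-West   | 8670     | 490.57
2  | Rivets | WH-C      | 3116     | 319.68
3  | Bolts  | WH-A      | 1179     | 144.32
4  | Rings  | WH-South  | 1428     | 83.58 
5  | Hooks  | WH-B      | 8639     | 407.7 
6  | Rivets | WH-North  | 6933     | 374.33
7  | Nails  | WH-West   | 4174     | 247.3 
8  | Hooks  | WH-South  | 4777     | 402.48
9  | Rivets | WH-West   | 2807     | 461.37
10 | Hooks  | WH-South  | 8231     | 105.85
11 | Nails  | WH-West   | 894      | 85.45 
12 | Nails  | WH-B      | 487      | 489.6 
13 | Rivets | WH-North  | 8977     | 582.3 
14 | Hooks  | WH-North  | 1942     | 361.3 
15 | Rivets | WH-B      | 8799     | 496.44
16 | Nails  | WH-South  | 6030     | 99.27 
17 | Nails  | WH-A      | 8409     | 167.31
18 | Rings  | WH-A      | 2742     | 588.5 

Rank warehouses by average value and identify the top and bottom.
SELECT warehouse, AVG(value)
FROM inventory
GROUP BY warehouse
ORDER BY AVG(value)

All groups:
  WH-South: 172.80
  WH-A: 300.04
  WH-C: 319.68
  WH-West: 321.17
  WH-North: 439.31
  WH-B: 464.58

Highest: WH-B (464.58)
Lowest: WH-South (172.80)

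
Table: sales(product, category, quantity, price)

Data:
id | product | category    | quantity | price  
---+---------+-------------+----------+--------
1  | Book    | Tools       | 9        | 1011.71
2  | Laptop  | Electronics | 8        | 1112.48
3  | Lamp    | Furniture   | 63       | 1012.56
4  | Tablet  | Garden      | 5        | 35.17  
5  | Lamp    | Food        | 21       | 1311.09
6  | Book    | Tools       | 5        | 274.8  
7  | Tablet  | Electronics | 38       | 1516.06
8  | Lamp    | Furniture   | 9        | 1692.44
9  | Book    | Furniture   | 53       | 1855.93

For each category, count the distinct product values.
SELECT category, COUNT(DISTINCT product)
FROM sales
GROUP BY category

Result:
  Electronics: 2 distinct
  Food: 1 distinct
  Furniture: 2 distinct
  Garden: 1 distinct
  Tools: 1 distinct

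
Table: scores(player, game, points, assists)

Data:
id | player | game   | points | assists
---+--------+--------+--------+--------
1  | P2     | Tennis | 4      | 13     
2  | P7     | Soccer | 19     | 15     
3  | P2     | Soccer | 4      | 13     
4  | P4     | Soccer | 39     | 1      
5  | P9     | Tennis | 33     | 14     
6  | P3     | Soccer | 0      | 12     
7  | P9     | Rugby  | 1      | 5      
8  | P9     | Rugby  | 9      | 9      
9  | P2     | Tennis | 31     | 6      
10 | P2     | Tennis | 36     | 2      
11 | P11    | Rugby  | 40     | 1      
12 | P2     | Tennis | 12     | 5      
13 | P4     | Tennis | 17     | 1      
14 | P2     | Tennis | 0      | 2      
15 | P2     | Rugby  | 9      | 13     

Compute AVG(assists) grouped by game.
SELECT game, AVG(assists) as result
FROM scores
GROUP BY game

Result:
  Rugby: 7.00
  Soccer: 10.25
  Tennis: 6.14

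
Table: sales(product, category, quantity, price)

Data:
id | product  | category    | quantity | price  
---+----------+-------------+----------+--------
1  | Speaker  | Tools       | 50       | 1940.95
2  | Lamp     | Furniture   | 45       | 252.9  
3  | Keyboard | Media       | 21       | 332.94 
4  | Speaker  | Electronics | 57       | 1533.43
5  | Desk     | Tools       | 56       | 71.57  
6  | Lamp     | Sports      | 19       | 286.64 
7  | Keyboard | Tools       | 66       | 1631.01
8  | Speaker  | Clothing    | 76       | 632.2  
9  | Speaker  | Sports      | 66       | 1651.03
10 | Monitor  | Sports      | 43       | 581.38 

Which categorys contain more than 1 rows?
SELECT category, COUNT(*) as cnt
FROM sales
GROUP BY category
HAVING COUNT(*) > 1

Result:
  Sports: 3
  Tools: 3

Note: HAVING filters groups after aggregation, WHERE filters rows before.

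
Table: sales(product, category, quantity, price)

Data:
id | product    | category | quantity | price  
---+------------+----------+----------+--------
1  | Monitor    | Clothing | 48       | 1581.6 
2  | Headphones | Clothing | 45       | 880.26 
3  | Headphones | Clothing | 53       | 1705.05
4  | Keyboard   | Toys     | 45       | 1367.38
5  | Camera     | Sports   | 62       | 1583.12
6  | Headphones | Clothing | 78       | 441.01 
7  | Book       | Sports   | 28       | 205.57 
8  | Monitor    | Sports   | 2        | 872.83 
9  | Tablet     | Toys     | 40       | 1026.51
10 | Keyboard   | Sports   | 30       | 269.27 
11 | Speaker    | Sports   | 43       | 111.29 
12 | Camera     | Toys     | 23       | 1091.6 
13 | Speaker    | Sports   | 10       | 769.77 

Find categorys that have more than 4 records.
SELECT category, COUNT(*) as cnt
FROM sales
GROUP BY category
HAVING COUNT(*) > 4

Result:
  Sports: 6

Note: HAVING filters groups after aggregation, WHERE filters rows before.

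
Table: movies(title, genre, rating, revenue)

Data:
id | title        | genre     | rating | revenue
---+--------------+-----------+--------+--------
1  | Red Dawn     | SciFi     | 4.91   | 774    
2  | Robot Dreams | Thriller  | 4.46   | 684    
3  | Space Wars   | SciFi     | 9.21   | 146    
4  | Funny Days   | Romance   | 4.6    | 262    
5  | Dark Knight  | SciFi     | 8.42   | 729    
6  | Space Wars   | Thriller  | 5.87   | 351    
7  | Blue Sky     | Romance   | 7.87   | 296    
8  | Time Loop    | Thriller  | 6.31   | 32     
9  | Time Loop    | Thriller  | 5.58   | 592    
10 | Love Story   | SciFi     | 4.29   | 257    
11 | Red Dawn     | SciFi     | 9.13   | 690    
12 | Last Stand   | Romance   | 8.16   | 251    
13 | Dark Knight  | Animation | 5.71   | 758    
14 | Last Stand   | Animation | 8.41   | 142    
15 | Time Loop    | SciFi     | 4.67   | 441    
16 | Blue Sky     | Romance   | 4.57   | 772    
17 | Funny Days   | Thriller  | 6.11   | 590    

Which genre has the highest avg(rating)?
SELECT genre, AVG(rating) as val
FROM movies
GROUP BY genre
ORDER BY val DESC
LIMIT 1

Result: Animation with avg(rating) = 7.06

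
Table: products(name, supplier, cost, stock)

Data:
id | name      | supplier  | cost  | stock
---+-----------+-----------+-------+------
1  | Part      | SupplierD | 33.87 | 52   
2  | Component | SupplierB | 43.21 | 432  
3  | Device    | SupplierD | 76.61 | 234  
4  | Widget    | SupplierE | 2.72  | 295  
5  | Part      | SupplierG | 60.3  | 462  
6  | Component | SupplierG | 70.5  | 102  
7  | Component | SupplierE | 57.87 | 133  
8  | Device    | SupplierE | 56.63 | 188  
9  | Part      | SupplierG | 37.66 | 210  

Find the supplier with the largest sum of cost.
SELECT supplier, SUM(cost) as val
FROM products
GROUP BY supplier
ORDER BY val DESC
LIMIT 1

Result: SupplierG with sum(cost) = 168.46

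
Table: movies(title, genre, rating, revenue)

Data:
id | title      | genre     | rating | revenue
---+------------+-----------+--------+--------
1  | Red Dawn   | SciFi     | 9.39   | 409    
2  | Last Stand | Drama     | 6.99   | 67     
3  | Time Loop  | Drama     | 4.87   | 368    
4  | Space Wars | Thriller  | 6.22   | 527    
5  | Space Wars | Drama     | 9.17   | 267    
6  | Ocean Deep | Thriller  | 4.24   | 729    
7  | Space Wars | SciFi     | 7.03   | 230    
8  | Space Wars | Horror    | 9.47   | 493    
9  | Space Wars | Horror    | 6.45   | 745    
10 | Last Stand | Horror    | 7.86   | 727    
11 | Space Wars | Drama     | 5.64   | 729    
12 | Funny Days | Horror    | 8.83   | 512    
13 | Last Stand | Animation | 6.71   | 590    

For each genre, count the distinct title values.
SELECT genre, COUNT(DISTINCT title)
FROM movies
GROUP BY genre

Result:
  Animation: 1 distinct
  Drama: 3 distinct
  Horror: 3 distinct
  SciFi: 2 distinct
  Thriller: 2 distinct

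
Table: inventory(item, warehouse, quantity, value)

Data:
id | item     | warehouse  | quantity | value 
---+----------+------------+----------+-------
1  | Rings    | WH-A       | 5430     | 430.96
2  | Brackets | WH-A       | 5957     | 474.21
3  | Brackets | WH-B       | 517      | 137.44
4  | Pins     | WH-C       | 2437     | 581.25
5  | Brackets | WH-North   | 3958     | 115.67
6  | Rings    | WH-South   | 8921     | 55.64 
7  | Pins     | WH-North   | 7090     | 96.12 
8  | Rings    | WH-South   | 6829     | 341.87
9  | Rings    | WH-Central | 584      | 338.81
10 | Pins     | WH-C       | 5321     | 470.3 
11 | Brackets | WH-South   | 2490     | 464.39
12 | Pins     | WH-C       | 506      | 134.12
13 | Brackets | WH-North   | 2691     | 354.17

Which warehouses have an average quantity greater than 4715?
SELECT warehouse, AVG(quantity)
FROM inventory
GROUP BY warehouse
HAVING AVG(quantity) > 4715

Result:
  WH-A: avg=5693.50
  WH-South: avg=6080.00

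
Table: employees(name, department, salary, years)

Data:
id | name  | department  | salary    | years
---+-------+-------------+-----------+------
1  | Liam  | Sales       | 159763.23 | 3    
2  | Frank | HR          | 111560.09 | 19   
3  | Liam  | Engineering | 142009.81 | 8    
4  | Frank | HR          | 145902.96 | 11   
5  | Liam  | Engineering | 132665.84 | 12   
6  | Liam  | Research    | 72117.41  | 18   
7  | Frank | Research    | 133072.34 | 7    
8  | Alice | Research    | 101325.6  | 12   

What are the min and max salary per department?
SELECT department, MIN(salary), MAX(salary)
FROM employees
GROUP BY department

Result:
  Engineering: min=132665.84, max=142009.81
  HR: min=111560.09, max=145902.96
  Research: min=72117.41, max=133072.34
  Sales: min=159763.23, max=159763.23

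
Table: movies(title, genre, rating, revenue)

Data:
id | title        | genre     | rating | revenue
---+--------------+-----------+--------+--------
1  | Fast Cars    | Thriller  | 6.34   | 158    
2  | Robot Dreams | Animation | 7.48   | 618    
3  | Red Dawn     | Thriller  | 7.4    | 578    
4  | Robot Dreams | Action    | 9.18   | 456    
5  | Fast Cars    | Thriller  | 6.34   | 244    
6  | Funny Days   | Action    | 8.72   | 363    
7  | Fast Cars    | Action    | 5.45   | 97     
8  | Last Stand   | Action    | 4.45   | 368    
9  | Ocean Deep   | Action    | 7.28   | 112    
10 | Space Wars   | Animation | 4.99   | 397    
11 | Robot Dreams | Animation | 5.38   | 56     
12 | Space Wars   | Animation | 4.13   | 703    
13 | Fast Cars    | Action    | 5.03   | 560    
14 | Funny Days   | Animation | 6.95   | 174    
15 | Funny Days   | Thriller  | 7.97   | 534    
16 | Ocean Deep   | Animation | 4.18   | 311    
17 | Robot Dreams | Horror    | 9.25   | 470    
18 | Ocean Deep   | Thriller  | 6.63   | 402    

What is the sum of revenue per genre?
SELECT genre, SUM(revenue) as result
FROM movies
GROUP BY genre

Result:
  Action: 1956
  Animation: 2259
  Horror: 470
  Thriller: 1916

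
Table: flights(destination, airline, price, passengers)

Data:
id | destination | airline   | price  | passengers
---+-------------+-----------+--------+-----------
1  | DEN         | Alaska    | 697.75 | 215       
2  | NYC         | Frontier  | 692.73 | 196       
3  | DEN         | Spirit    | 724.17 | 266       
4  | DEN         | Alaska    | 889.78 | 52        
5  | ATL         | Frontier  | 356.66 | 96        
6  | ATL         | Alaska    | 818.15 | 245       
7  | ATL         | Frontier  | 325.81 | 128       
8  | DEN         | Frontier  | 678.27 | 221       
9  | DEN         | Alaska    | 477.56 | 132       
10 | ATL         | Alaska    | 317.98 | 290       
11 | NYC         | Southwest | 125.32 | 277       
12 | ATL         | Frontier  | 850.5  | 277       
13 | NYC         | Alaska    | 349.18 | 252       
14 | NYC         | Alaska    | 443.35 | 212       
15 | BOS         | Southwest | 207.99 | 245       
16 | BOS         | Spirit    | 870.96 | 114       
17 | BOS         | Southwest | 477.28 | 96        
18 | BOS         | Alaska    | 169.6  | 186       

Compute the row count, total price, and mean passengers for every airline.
SELECT airline,
       COUNT(*) as cnt,
       SUM(price) as total_price,
       AVG(passengers) as avg_passengers
FROM flights
GROUP BY airline

Result:
  Alaska: 8 records, 4163.35 total price, 198.00 avg passengers
  Frontier: 5 records, 2903.97 total price, 183.60 avg passengers
  Southwest: 3 records, 810.59 total price, 206.00 avg passengers
  Spirit: 2 records, 1595.13 total price, 190.00 avg passengers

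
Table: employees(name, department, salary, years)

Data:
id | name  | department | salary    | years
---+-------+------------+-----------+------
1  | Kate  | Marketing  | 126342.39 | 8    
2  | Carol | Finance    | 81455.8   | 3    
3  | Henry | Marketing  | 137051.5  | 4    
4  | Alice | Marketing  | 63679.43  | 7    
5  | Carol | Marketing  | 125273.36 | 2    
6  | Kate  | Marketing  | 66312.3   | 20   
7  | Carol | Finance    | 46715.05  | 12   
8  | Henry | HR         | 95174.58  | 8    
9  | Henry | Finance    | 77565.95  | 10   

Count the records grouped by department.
SELECT department, COUNT(*) as count
FROM employees
GROUP BY department

Result:
  Finance: 3
  HR: 1
  Marketing: 5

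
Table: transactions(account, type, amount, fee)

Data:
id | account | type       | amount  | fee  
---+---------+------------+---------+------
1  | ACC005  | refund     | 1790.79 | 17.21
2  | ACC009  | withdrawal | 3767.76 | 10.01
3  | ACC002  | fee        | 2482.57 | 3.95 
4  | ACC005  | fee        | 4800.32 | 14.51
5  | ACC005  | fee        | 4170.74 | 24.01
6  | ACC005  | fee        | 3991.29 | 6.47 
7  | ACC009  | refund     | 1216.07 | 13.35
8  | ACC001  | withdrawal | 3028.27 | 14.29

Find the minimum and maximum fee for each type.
SELECT type, MIN(fee), MAX(fee)
FROM transactions
GROUP BY type

Result:
  fee: min=3.95, max=24.01
  refund: min=13.35, max=17.21
  withdrawal: min=10.01, max=14.29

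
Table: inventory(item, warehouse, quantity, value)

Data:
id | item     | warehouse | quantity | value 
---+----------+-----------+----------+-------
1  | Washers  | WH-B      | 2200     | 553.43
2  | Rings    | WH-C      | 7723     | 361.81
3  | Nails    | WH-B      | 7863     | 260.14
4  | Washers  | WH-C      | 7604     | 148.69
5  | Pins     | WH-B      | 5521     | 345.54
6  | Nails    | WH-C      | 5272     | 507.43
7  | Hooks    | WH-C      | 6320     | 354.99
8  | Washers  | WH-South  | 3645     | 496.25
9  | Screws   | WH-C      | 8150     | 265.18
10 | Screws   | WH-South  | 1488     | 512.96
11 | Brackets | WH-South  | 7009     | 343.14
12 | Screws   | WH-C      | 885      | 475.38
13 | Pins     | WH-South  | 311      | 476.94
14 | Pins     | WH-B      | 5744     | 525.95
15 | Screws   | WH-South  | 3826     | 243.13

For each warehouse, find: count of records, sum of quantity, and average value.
SELECT warehouse,
       COUNT(*) as cnt,
       SUM(quantity) as total_quantity,
       AVG(value) as avg_value
FROM inventory
GROUP BY warehouse

Result:
  WH-B: 4 records, 21328 total quantity, 421.27 avg value
  WH-C: 6 records, 35954 total quantity, 352.25 avg value
  WH-South: 5 records, 16279 total quantity, 414.48 avg value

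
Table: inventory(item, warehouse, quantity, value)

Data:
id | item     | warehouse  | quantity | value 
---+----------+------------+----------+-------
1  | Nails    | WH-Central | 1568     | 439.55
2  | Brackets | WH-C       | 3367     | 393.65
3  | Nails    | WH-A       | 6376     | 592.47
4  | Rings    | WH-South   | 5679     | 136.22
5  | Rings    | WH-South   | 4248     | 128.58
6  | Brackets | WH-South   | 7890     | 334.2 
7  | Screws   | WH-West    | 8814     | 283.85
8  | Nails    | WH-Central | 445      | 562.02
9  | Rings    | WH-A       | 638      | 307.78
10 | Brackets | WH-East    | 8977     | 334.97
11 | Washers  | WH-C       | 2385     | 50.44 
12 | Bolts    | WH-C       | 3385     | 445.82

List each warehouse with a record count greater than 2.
SELECT warehouse, COUNT(*) as cnt
FROM inventory
GROUP BY warehouse
HAVING COUNT(*) > 2

Result:
  WH-C: 3
  WH-South: 3

Note: HAVING filters groups after aggregation, WHERE filters rows before.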